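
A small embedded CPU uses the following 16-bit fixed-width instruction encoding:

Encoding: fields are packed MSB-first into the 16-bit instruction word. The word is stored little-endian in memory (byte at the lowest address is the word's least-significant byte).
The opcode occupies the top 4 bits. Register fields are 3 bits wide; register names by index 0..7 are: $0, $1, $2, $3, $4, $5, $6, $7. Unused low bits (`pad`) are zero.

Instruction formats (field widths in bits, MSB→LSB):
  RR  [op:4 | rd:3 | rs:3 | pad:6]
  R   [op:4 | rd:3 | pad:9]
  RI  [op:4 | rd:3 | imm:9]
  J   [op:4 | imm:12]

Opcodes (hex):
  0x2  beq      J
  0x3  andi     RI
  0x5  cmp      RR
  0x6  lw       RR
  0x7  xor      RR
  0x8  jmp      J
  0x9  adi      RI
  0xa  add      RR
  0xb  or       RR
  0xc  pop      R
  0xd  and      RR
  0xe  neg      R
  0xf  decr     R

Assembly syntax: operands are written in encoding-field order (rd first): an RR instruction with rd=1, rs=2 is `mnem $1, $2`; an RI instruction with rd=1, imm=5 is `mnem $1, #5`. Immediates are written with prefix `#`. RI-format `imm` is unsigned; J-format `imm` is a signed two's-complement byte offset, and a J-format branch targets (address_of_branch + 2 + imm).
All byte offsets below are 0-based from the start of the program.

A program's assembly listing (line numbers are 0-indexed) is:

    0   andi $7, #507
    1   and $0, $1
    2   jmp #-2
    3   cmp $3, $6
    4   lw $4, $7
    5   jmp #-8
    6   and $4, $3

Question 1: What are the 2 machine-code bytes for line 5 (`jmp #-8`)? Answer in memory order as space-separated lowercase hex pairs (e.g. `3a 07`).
5. jmp fields op=0x8:4|imm=-8:12 → word 8ff8h → f8 8f

f8 8f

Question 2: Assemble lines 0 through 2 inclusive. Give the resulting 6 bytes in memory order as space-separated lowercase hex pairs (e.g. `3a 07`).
L0: andi op=0x3:4|rd=7:3|imm=507:9 ⇒ 0x3ffb ⇒ little fb 3f
L1: and op=0xd:4|rd=0:3|rs=1:3|pad=0:6 ⇒ 0xd040 ⇒ little 40 d0
L2: jmp op=0x8:4|imm=-2:12 ⇒ 0x8ffe ⇒ little fe 8f

fb 3f 40 d0 fe 8f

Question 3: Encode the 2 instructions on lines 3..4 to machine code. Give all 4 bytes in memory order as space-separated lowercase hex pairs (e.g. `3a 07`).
L3: cmp op=0x5:4|rd=3:3|rs=6:3|pad=0:6 ⇒ 0x5780 ⇒ little 80 57
L4: lw op=0x6:4|rd=4:3|rs=7:3|pad=0:6 ⇒ 0x69c0 ⇒ little c0 69

80 57 c0 69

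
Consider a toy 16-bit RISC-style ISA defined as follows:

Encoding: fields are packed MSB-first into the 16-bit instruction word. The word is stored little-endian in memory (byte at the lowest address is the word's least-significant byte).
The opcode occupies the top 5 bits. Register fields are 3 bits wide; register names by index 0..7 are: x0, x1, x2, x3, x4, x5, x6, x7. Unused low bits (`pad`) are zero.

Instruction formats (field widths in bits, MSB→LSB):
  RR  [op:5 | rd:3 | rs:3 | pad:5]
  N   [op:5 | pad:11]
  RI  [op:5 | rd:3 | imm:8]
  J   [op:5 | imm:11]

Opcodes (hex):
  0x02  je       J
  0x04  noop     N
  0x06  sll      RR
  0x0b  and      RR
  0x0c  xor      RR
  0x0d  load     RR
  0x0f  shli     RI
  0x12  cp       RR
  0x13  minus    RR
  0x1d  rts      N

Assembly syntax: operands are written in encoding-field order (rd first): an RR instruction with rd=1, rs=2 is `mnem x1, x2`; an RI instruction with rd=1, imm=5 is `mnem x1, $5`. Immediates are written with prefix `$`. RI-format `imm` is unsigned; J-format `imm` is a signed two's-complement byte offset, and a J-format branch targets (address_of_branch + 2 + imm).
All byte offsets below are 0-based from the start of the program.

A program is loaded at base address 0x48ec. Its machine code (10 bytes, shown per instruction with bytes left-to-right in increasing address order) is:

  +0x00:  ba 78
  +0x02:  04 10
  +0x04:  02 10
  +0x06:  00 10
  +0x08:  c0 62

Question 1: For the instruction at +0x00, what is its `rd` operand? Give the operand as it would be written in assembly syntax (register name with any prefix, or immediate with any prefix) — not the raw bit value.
off 0x00: read ba 78 as little → 0x78ba
  op=0x78ba>>11=0xf ⇒ shli (RI)
  rd@[10:8]=0x0 ⇒ x0
  imm@[7:0]=0xba ⇒ $186

x0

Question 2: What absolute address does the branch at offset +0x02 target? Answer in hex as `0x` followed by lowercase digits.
0x48f4

off 0x02: read 04 10 as little → 0x1004
  top 5b → 0x2 → je [J]
  imm: (w>>0)&0x7ff=0x4 → $4
  target = base 0x48ec + off 0x02 + 2 + imm 4 = 0x48f4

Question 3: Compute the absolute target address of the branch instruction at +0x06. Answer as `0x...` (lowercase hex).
+0x06: 00 10 ⇒ word 0x1000 (little)
  top 5b → 0x2 → je [J]
  imm: (w>>0)&0x7ff=0x0 → $0
  target = base 0x48ec + off 0x06 + 2 + imm 0 = 0x48f4

0x48f4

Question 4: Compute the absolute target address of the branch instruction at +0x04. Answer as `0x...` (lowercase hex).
0x48f4

+0x04: 02 10 ⇒ word 0x1002 (little)
  opcode bits[15:11]=0x2: je/J
  [10:0] imm=2 = $2
  target = base 0x48ec + off 0x04 + 2 + imm 2 = 0x48f4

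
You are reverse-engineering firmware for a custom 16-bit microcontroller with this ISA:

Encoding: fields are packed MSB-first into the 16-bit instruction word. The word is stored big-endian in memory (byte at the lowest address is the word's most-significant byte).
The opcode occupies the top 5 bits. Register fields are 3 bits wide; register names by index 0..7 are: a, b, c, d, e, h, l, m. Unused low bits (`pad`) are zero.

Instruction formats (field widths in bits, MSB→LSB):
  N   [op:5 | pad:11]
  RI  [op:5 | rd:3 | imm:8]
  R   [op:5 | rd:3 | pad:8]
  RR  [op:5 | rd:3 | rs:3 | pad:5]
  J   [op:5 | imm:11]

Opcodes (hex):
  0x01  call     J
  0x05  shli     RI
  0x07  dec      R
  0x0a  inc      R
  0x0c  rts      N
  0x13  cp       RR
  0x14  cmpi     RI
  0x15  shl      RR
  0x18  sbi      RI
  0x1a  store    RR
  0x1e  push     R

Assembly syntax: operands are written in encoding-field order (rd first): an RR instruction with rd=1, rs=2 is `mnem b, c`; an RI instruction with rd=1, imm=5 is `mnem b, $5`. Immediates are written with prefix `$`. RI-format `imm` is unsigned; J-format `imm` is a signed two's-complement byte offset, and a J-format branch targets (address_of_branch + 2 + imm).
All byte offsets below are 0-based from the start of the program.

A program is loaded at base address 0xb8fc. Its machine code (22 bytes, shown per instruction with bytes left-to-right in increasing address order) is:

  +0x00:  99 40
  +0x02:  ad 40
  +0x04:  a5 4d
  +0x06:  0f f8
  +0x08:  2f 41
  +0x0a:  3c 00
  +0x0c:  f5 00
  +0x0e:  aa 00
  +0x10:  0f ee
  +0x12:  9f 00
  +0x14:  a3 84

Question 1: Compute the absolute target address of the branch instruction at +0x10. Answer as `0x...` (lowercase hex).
[10] 0f ee → 0x0fee
  op=0x0fee>>11=0x1 ⇒ call (J)
  [10:0] imm=2030 (s11→-18) = $-18
  target = base 0xb8fc + off 0x10 + 2 + imm -18 = 0xb8fc

0xb8fc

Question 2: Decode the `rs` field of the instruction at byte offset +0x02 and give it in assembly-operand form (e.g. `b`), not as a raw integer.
off 0x02: read ad 40 as big → 0xad40
  op=0xad40>>11=0x15 ⇒ shl (RR)
  [10:8] rd=5 = h
  [7:5] rs=2 = c

c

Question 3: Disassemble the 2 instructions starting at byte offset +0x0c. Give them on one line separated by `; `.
push h; shl c, a

off 0x0c: read f5 00 as big → 0xf500
  top 5b → 0x1e → push [R]
  [10:8] rd=5 = h
off 0x0e: read aa 00 as big → 0xaa00
  top 5b → 0x15 → shl [RR]
  [10:8] rd=2 = c
  [7:5] rs=0 = a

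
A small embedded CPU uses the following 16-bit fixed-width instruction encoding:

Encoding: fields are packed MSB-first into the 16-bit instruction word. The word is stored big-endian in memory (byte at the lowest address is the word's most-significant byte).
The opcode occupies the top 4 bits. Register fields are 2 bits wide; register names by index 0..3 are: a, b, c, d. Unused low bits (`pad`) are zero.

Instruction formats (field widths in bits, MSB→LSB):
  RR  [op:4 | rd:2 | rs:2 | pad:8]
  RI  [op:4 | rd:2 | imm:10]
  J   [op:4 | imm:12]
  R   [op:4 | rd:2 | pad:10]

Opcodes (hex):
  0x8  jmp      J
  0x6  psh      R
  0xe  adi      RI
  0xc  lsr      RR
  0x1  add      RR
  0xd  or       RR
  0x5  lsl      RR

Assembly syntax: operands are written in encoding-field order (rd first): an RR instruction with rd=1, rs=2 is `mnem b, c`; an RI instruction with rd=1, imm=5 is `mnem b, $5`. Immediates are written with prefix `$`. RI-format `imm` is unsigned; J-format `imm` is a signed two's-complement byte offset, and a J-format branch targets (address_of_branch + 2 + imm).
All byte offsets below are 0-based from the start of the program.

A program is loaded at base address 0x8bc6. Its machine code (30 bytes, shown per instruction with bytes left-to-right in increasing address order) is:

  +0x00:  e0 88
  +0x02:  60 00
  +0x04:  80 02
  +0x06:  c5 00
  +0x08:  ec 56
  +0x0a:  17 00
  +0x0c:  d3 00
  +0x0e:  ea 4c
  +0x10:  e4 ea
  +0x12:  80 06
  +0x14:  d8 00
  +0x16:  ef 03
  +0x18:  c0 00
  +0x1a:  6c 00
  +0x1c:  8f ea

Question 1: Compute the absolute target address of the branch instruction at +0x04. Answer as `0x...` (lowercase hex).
@+04  big-endian(80 02) = 0x8002
  opcode bits[15:12]=0x8: jmp/J
  imm@[11:0]=0x2 ⇒ $2
  target = base 0x8bc6 + off 0x04 + 2 + imm 2 = 0x8bce

0x8bce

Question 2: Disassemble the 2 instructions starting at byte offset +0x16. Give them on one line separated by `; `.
adi d, $771; lsr a, a

@+16  big-endian(ef 03) = 0xef03
  top 4b → 0xe → adi [RI]
  [11:10] rd=3 = d
  [9:0] imm=771 = $771
@+18  big-endian(c0 00) = 0xc000
  top 4b → 0xc → lsr [RR]
  [11:10] rd=0 = a
  [9:8] rs=0 = a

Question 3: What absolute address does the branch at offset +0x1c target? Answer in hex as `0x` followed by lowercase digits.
[1c] 8f ea → 0x8fea
  op=0x8fea>>12=0x8 ⇒ jmp (J)
  [11:0] imm=4074 (s12→-22) = $-22
  target = base 0x8bc6 + off 0x1c + 2 + imm -22 = 0x8bce

0x8bce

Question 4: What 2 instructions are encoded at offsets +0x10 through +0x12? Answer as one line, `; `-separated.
[10] e4 ea → 0xe4ea
  top 4b → 0xe → adi [RI]
  rd: (w>>10)&0x3=0x1 → b
  imm: (w>>0)&0x3ff=0xea → $234
[12] 80 06 → 0x8006
  top 4b → 0x8 → jmp [J]
  imm: (w>>0)&0xfff=0x6 → $6

adi b, $234; jmp $6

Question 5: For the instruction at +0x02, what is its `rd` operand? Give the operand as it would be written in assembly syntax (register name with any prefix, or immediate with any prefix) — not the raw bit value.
[02] 60 00 → 0x6000
  op=0x6000>>12=0x6 ⇒ psh (R)
  rd@[11:10]=0x0 ⇒ a

a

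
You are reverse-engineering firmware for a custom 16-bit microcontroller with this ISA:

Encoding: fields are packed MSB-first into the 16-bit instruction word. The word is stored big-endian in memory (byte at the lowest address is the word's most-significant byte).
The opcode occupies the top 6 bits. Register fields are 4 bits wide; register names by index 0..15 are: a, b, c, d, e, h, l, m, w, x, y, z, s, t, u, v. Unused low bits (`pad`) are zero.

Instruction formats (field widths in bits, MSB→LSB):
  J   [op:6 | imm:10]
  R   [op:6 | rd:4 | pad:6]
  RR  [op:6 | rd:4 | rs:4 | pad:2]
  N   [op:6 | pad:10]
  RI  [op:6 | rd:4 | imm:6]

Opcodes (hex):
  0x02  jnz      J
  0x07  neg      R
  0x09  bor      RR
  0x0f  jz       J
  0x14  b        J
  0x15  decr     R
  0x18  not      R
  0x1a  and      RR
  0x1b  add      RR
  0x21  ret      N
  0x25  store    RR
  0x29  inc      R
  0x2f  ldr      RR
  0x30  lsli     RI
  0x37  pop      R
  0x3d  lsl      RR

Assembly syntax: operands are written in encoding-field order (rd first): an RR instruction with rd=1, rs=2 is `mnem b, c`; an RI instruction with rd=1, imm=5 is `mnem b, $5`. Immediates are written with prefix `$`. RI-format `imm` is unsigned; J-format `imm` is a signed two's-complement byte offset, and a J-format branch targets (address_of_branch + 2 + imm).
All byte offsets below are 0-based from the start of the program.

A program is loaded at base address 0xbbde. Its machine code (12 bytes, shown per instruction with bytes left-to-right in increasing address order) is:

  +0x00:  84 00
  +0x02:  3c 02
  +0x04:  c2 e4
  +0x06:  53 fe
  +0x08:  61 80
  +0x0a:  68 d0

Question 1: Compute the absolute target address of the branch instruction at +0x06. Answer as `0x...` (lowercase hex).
off 0x06: read 53 fe as big → 0x53fe
  op=0x53fe>>10=0x14 ⇒ b (J)
  imm@[9:0]=0x3fe (s10→-2) ⇒ $-2
  target = base 0xbbde + off 0x06 + 2 + imm -2 = 0xbbe4

0xbbe4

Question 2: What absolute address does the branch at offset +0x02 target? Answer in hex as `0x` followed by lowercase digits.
[02] 3c 02 → 0x3c02
  opcode bits[15:10]=0xf: jz/J
  [9:0] imm=2 = $2
  target = base 0xbbde + off 0x02 + 2 + imm 2 = 0xbbe4

0xbbe4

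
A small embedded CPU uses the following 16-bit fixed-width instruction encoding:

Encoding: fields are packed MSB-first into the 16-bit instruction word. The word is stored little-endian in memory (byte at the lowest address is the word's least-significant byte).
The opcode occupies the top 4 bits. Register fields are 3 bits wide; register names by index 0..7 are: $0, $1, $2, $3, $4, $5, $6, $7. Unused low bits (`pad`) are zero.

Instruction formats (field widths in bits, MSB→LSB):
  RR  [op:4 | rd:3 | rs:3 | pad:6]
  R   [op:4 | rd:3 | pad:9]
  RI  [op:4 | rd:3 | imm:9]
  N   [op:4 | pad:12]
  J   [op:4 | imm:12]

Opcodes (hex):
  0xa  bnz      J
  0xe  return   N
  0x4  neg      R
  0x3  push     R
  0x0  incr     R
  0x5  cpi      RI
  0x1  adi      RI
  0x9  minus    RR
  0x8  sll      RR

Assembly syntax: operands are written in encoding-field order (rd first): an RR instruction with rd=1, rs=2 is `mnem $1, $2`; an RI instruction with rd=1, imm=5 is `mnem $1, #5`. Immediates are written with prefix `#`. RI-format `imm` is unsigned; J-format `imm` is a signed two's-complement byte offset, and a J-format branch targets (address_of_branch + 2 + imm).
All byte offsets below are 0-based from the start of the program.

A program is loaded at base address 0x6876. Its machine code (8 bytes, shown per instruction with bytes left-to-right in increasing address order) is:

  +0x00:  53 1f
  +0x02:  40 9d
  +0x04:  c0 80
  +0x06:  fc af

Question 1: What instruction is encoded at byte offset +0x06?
off 0x06: read fc af as little → 0xaffc
  opcode bits[15:12]=0xa: bnz/J
  [11:0] imm=4092 (s12→-4) = #-4

bnz #-4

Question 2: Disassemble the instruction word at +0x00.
adi $7, #339

+0x00: 53 1f ⇒ word 0x1f53 (little)
  top 4b → 0x1 → adi [RI]
  [11:9] rd=7 = $7
  [8:0] imm=339 = #339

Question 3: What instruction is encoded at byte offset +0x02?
minus $6, $5

off 0x02: read 40 9d as little → 0x9d40
  top 4b → 0x9 → minus [RR]
  rd: (w>>9)&0x7=0x6 → $6
  rs: (w>>6)&0x7=0x5 → $5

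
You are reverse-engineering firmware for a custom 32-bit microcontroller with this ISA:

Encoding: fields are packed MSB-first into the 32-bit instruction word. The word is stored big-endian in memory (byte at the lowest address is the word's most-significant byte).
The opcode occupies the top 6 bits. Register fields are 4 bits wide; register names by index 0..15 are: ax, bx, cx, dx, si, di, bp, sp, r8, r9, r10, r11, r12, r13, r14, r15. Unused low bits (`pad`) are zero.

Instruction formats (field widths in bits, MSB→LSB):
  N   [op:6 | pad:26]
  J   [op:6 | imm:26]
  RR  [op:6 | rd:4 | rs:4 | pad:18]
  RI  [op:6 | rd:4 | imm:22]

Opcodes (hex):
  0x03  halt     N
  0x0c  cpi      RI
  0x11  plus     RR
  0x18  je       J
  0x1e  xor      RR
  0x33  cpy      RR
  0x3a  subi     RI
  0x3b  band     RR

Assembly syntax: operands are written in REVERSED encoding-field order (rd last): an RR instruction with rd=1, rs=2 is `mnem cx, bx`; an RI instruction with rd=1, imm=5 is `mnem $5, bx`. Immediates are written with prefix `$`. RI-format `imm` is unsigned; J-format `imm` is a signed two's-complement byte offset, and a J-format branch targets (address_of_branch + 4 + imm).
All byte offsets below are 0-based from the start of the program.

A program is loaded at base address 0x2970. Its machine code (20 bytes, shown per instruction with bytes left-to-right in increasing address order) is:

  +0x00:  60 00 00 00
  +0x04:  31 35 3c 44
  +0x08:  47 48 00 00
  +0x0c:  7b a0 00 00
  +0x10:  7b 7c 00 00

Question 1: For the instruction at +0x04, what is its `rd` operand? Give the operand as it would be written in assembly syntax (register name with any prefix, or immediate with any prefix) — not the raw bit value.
[04] 31 35 3c 44 → 0x31353c44
  opcode bits[31:26]=0xc: cpi/RI
  [25:22] rd=4 = si
  [21:0] imm=3488836 = $3488836

si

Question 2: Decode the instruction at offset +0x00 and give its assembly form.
je $0

+0x00: 60 00 00 00 ⇒ word 0x60000000 (big)
  op=0x60000000>>26=0x18 ⇒ je (J)
  [25:0] imm=0 = $0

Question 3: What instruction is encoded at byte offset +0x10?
@+10  big-endian(7b 7c 00 00) = 0x7b7c0000
  top 6b → 0x1e → xor [RR]
  rd@[25:22]=0xd ⇒ r13
  rs@[21:18]=0xf ⇒ r15

xor r15, r13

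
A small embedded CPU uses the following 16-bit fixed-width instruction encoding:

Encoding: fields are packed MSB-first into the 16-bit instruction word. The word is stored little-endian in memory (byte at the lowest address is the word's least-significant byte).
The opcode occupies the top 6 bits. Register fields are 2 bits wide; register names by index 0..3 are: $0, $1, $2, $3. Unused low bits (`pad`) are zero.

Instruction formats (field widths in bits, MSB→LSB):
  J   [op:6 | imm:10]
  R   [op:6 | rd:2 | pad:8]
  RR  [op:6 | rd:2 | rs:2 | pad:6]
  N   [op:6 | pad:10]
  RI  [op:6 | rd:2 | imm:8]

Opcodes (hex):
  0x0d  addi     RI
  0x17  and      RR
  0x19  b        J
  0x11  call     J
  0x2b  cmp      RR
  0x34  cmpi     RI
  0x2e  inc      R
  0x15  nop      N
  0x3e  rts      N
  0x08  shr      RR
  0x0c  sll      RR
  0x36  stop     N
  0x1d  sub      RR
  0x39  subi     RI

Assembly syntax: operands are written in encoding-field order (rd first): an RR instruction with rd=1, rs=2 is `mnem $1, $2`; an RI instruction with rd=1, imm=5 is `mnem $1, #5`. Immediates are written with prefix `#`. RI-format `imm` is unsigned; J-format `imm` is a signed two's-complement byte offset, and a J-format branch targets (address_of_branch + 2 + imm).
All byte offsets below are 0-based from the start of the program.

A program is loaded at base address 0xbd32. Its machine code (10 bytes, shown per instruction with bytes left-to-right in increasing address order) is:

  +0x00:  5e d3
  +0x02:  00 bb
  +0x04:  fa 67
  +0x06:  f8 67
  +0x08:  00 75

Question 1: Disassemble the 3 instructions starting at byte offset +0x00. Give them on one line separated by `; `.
cmpi $3, #94; inc $3; b #-6

off 0x00: read 5e d3 as little → 0xd35e
  op=0xd35e>>10=0x34 ⇒ cmpi (RI)
  rd@[9:8]=0x3 ⇒ $3
  imm@[7:0]=0x5e ⇒ #94
off 0x02: read 00 bb as little → 0xbb00
  op=0xbb00>>10=0x2e ⇒ inc (R)
  rd@[9:8]=0x3 ⇒ $3
off 0x04: read fa 67 as little → 0x67fa
  op=0x67fa>>10=0x19 ⇒ b (J)
  imm@[9:0]=0x3fa (s10→-6) ⇒ #-6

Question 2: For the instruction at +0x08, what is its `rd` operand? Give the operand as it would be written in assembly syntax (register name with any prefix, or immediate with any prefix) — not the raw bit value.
$1

[08] 00 75 → 0x7500
  opcode bits[15:10]=0x1d: sub/RR
  [9:8] rd=1 = $1
  [7:6] rs=0 = $0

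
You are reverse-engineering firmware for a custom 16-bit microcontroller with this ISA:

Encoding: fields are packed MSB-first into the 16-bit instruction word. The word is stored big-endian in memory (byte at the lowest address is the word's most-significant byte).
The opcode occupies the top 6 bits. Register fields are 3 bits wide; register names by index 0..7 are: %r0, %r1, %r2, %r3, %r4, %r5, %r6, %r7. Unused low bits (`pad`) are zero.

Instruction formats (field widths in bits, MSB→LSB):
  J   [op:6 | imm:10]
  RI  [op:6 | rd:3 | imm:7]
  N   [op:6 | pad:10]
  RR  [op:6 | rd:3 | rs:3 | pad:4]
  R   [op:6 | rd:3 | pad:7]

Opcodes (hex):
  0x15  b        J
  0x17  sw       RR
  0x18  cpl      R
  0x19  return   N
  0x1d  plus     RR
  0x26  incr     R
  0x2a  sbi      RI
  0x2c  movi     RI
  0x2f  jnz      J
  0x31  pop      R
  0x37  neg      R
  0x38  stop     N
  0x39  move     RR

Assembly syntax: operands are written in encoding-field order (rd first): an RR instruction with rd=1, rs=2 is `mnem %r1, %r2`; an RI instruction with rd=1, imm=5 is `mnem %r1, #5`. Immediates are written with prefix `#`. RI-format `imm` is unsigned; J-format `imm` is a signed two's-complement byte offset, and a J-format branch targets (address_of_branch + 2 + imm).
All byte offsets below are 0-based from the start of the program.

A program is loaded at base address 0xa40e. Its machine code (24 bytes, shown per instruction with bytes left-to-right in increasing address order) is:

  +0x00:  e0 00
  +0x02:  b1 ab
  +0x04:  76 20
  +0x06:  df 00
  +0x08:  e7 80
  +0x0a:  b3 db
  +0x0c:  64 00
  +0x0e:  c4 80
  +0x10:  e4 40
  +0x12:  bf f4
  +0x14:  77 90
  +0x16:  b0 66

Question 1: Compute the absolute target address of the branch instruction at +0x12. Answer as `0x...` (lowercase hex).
0xa416

+0x12: bf f4 ⇒ word 0xbff4 (big)
  top 6b → 0x2f → jnz [J]
  imm@[9:0]=0x3f4 (s10→-12) ⇒ #-12
  target = base 0xa40e + off 0x12 + 2 + imm -12 = 0xa416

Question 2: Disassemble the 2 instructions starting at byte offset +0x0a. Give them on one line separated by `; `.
movi %r7, #91; return

@+0a  big-endian(b3 db) = 0xb3db
  op=0xb3db>>10=0x2c ⇒ movi (RI)
  [9:7] rd=7 = %r7
  [6:0] imm=91 = #91
@+0c  big-endian(64 00) = 0x6400
  op=0x6400>>10=0x19 ⇒ return (N)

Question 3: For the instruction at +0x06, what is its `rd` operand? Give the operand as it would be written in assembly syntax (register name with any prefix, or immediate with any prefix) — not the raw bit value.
%r6

@+06  big-endian(df 00) = 0xdf00
  top 6b → 0x37 → neg [R]
  rd: (w>>7)&0x7=0x6 → %r6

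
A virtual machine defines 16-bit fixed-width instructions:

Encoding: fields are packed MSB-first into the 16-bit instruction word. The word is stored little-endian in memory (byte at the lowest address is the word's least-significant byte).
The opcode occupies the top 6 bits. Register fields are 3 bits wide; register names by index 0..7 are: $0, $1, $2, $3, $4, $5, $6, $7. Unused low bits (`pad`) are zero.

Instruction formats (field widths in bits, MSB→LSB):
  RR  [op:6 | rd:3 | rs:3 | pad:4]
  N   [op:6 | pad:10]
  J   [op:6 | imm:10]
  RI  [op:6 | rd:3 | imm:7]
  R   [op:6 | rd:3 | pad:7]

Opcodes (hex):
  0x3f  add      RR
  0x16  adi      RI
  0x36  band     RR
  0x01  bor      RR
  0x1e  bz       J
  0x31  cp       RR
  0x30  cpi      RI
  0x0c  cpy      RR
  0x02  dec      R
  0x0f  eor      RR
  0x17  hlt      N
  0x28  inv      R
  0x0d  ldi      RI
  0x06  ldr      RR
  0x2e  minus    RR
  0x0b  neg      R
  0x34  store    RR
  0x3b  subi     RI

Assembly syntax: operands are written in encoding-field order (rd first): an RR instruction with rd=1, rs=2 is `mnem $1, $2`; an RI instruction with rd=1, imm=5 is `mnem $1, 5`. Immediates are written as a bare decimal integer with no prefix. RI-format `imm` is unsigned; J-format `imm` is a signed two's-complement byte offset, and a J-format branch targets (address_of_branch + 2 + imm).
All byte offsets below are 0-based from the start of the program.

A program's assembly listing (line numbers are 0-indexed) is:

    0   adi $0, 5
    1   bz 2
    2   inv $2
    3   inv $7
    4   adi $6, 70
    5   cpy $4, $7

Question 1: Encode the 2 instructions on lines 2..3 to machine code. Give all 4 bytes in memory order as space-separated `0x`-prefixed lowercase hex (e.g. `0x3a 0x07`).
0x00 0xa1 0x80 0xa3

line 2 (inv): pack op=0x28:6|rd=2:3|pad=0:7 = 0xa100; little→ 00 a1
line 3 (inv): pack op=0x28:6|rd=7:3|pad=0:7 = 0xa380; little→ 80 a3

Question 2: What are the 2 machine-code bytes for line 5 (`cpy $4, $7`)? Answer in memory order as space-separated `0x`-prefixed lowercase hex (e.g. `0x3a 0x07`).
0x70 0x32

5. cpy fields op=0xc:6|rd=4:3|rs=7:3|pad=0:4 → word 3270h → 70 32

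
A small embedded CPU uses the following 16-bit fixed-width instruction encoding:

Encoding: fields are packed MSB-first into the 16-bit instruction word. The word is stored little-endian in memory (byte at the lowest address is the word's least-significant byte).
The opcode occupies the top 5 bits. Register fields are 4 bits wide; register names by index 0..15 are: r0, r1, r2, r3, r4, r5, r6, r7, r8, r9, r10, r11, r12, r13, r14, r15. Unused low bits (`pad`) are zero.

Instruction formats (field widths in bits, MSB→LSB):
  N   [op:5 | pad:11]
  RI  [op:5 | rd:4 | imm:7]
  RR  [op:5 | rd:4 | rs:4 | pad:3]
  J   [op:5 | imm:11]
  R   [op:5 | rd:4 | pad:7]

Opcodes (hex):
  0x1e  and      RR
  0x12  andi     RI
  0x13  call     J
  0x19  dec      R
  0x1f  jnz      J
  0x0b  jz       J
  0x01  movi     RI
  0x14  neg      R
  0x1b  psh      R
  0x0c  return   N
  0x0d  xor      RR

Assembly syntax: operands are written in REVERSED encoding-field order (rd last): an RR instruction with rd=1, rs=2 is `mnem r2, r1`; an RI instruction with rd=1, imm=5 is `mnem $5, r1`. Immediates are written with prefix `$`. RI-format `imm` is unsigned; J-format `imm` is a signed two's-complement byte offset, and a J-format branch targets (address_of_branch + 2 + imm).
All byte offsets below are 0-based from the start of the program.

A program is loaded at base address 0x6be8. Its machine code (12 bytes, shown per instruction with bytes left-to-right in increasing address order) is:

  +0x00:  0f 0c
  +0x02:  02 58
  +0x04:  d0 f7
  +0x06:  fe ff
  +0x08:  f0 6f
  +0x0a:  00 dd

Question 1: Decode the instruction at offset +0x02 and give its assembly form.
@+02  little-endian(02 58) = 0x5802
  opcode bits[15:11]=0xb: jz/J
  imm: (w>>0)&0x7ff=0x2 → $2

jz $2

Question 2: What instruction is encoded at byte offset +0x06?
+0x06: fe ff ⇒ word 0xfffe (little)
  opcode bits[15:11]=0x1f: jnz/J
  imm@[10:0]=0x7fe (s11→-2) ⇒ $-2

jnz $-2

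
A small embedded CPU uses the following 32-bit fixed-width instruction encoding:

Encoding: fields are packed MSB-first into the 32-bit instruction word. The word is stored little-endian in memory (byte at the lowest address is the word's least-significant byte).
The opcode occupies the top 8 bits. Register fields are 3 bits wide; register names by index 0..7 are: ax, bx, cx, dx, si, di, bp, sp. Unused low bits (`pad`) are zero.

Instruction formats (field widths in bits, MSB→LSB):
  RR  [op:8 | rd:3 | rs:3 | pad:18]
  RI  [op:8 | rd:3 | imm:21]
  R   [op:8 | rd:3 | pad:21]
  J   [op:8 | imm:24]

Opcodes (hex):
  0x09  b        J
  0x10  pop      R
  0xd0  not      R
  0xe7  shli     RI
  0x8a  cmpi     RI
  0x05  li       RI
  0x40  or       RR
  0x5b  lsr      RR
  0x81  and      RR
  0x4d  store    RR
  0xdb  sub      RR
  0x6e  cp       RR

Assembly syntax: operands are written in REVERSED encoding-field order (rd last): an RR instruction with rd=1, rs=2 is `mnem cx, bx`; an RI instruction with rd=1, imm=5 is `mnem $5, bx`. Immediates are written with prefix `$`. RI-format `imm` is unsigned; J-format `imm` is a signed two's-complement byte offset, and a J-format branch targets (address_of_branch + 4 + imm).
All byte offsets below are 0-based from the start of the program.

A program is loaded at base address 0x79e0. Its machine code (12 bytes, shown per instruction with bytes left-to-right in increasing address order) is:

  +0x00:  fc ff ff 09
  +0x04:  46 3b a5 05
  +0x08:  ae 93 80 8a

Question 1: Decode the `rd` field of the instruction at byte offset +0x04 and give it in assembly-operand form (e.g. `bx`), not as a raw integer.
[04] 46 3b a5 05 → 0x05a53b46
  top 8b → 0x5 → li [RI]
  [23:21] rd=5 = di
  [20:0] imm=342854 = $342854

di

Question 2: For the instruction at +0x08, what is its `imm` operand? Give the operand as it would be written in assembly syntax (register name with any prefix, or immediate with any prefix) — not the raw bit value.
$37806

off 0x08: read ae 93 80 8a as little → 0x8a8093ae
  top 8b → 0x8a → cmpi [RI]
  [23:21] rd=4 = si
  [20:0] imm=37806 = $37806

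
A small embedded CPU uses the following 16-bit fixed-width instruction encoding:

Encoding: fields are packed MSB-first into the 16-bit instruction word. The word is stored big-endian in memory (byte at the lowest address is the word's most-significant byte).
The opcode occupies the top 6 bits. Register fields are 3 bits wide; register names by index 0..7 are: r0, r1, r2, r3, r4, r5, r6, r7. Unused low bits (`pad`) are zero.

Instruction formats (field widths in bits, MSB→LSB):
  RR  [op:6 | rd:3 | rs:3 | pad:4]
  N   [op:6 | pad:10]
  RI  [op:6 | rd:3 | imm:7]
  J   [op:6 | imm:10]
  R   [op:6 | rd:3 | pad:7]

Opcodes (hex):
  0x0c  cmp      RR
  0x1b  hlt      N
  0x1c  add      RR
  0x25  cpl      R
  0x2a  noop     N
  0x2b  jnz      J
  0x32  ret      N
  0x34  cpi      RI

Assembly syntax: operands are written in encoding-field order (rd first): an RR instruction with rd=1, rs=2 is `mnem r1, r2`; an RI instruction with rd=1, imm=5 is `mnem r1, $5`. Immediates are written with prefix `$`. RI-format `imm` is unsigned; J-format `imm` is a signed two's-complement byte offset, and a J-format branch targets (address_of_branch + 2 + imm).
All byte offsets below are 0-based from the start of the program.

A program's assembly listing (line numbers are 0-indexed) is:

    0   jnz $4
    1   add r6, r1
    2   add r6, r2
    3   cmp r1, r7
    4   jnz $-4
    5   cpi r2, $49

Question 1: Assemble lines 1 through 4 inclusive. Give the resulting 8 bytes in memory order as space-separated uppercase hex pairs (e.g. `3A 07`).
73 10 73 20 30 F0 AF FC

1. add fields op=0x1c:6|rd=6:3|rs=1:3|pad=0:4 → word 7310h → 73 10
2. add fields op=0x1c:6|rd=6:3|rs=2:3|pad=0:4 → word 7320h → 73 20
3. cmp fields op=0xc:6|rd=1:3|rs=7:3|pad=0:4 → word 30f0h → 30 f0
4. jnz fields op=0x2b:6|imm=-4:10 → word affch → af fc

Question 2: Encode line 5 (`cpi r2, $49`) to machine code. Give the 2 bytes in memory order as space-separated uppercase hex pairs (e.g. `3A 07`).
D1 31

line 5 (cpi): pack op=0x34:6|rd=2:3|imm=49:7 = 0xd131; big→ d1 31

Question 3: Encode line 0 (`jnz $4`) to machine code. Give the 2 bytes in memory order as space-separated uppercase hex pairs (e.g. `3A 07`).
L0: jnz op=0x2b:6|imm=4:10 ⇒ 0xac04 ⇒ big ac 04

AC 04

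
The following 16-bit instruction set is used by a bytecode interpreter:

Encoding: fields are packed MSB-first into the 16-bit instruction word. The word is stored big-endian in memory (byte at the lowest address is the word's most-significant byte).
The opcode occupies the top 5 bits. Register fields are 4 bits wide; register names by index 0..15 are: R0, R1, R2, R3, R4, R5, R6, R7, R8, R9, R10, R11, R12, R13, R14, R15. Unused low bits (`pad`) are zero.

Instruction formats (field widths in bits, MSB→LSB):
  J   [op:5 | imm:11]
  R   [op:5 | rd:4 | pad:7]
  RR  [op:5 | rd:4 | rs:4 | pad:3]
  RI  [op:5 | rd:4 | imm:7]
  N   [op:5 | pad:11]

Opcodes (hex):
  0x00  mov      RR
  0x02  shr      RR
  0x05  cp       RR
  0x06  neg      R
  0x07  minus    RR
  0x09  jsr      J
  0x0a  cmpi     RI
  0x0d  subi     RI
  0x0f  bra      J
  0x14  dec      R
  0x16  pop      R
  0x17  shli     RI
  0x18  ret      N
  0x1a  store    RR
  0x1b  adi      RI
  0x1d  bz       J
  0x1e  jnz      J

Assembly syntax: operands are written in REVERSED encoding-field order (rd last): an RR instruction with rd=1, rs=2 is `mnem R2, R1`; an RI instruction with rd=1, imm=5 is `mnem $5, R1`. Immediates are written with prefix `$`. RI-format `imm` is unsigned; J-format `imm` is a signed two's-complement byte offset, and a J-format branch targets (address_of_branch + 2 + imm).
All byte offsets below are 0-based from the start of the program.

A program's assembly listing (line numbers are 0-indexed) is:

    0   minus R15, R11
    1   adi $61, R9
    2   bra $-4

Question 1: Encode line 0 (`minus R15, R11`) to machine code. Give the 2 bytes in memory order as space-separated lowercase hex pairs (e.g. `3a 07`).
3d f8

0. minus fields op=0x7:5|rd=11:4|rs=15:4|pad=0:3 → word 3df8h → 3d f8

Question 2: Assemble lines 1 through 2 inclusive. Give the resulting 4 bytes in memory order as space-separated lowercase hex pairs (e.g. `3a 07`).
dc bd 7f fc

1. adi fields op=0x1b:5|rd=9:4|imm=61:7 → word dcbdh → dc bd
2. bra fields op=0xf:5|imm=-4:11 → word 7ffch → 7f fc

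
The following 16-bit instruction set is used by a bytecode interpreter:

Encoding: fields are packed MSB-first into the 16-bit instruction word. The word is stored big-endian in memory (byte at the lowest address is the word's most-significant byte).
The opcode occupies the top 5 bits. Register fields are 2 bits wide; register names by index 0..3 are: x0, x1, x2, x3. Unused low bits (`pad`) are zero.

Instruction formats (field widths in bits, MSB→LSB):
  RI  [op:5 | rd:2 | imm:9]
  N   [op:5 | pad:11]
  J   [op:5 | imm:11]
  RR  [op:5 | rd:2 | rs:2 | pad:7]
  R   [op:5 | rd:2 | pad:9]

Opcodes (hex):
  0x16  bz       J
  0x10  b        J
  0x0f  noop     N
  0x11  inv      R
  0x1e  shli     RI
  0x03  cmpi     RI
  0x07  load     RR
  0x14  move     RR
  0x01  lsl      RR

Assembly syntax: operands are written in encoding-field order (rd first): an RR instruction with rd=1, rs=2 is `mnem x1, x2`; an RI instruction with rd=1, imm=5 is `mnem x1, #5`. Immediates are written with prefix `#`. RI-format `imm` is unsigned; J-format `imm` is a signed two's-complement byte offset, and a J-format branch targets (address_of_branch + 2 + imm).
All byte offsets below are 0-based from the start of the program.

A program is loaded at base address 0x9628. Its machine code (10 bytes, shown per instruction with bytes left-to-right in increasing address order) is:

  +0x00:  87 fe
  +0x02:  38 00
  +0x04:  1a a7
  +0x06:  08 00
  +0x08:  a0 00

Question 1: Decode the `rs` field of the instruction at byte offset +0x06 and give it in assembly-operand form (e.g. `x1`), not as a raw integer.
x0

off 0x06: read 08 00 as big → 0x0800
  op=0x0800>>11=0x1 ⇒ lsl (RR)
  rd: (w>>9)&0x3=0x0 → x0
  rs: (w>>7)&0x3=0x0 → x0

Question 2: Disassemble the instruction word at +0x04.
off 0x04: read 1a a7 as big → 0x1aa7
  op=0x1aa7>>11=0x3 ⇒ cmpi (RI)
  rd@[10:9]=0x1 ⇒ x1
  imm@[8:0]=0xa7 ⇒ #167

cmpi x1, #167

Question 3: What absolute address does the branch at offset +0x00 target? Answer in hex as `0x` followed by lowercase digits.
+0x00: 87 fe ⇒ word 0x87fe (big)
  opcode bits[15:11]=0x10: b/J
  imm@[10:0]=0x7fe (s11→-2) ⇒ #-2
  target = base 0x9628 + off 0x00 + 2 + imm -2 = 0x9628

0x9628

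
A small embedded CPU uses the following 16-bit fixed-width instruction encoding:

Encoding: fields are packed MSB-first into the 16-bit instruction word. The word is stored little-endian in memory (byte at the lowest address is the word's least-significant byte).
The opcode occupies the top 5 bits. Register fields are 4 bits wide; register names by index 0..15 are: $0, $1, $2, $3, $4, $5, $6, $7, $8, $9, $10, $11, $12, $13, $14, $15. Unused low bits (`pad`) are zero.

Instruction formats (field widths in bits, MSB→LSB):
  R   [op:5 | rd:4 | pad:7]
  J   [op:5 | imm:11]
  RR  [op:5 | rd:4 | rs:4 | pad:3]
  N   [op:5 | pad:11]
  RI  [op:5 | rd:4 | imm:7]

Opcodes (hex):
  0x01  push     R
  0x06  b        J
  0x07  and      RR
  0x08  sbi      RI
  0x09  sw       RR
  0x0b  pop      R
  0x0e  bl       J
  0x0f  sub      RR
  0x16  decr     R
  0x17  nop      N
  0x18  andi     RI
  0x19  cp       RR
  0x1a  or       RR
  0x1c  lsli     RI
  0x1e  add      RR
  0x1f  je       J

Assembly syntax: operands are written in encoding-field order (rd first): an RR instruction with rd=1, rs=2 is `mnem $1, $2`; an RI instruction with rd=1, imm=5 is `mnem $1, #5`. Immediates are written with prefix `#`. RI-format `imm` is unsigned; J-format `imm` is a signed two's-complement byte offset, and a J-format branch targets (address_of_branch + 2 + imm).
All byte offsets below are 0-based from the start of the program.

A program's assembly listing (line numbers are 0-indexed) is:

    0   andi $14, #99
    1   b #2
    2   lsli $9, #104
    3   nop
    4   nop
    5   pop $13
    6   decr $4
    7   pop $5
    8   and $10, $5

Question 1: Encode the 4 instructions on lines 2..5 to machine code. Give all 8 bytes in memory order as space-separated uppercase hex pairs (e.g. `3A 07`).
E8 E4 00 B8 00 B8 80 5E

2. lsli fields op=0x1c:5|rd=9:4|imm=104:7 → word e4e8h → e8 e4
3. nop fields op=0x17:5|pad=0:11 → word b800h → 00 b8
4. nop fields op=0x17:5|pad=0:11 → word b800h → 00 b8
5. pop fields op=0xb:5|rd=13:4|pad=0:7 → word 5e80h → 80 5e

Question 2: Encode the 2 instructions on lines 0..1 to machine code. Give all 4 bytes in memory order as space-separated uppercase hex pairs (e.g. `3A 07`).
63 C7 02 30

L0: andi op=0x18:5|rd=14:4|imm=99:7 ⇒ 0xc763 ⇒ little 63 c7
L1: b op=0x6:5|imm=2:11 ⇒ 0x3002 ⇒ little 02 30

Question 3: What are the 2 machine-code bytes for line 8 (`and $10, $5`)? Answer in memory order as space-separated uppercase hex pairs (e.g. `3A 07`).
28 3D

line 8 (and): pack op=0x7:5|rd=10:4|rs=5:4|pad=0:3 = 0x3d28; little→ 28 3d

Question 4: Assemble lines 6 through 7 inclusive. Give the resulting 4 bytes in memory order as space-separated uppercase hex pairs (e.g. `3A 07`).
00 B2 80 5A

line 6 (decr): pack op=0x16:5|rd=4:4|pad=0:7 = 0xb200; little→ 00 b2
line 7 (pop): pack op=0xb:5|rd=5:4|pad=0:7 = 0x5a80; little→ 80 5a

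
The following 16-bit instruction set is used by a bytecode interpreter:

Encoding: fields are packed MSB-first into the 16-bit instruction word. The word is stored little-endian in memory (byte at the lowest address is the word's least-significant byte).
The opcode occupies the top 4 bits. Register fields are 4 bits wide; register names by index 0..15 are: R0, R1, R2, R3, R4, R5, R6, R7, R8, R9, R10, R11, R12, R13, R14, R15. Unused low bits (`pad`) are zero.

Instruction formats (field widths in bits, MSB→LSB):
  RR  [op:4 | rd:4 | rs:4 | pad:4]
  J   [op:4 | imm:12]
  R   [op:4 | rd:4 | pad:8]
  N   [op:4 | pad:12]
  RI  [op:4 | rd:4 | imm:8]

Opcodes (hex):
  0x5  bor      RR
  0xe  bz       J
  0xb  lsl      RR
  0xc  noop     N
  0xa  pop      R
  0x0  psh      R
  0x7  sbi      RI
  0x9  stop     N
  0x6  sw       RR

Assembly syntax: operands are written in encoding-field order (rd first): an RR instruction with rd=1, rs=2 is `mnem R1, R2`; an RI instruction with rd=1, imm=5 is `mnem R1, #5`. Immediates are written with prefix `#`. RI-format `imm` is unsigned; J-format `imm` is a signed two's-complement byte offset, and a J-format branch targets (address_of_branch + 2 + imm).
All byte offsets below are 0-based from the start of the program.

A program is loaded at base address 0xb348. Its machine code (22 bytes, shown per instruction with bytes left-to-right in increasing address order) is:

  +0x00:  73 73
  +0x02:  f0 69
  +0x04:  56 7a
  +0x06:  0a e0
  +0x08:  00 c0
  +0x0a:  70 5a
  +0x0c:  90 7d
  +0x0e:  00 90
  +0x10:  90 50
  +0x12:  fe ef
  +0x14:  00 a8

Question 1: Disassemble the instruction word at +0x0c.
sbi R13, #144

off 0x0c: read 90 7d as little → 0x7d90
  op=0x7d90>>12=0x7 ⇒ sbi (RI)
  [11:8] rd=13 = R13
  [7:0] imm=144 = #144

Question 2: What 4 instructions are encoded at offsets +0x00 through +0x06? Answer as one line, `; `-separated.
@+00  little-endian(73 73) = 0x7373
  top 4b → 0x7 → sbi [RI]
  rd: (w>>8)&0xf=0x3 → R3
  imm: (w>>0)&0xff=0x73 → #115
@+02  little-endian(f0 69) = 0x69f0
  top 4b → 0x6 → sw [RR]
  rd: (w>>8)&0xf=0x9 → R9
  rs: (w>>4)&0xf=0xf → R15
@+04  little-endian(56 7a) = 0x7a56
  top 4b → 0x7 → sbi [RI]
  rd: (w>>8)&0xf=0xa → R10
  imm: (w>>0)&0xff=0x56 → #86
@+06  little-endian(0a e0) = 0xe00a
  top 4b → 0xe → bz [J]
  imm: (w>>0)&0xfff=0xa → #10

sbi R3, #115; sw R9, R15; sbi R10, #86; bz #10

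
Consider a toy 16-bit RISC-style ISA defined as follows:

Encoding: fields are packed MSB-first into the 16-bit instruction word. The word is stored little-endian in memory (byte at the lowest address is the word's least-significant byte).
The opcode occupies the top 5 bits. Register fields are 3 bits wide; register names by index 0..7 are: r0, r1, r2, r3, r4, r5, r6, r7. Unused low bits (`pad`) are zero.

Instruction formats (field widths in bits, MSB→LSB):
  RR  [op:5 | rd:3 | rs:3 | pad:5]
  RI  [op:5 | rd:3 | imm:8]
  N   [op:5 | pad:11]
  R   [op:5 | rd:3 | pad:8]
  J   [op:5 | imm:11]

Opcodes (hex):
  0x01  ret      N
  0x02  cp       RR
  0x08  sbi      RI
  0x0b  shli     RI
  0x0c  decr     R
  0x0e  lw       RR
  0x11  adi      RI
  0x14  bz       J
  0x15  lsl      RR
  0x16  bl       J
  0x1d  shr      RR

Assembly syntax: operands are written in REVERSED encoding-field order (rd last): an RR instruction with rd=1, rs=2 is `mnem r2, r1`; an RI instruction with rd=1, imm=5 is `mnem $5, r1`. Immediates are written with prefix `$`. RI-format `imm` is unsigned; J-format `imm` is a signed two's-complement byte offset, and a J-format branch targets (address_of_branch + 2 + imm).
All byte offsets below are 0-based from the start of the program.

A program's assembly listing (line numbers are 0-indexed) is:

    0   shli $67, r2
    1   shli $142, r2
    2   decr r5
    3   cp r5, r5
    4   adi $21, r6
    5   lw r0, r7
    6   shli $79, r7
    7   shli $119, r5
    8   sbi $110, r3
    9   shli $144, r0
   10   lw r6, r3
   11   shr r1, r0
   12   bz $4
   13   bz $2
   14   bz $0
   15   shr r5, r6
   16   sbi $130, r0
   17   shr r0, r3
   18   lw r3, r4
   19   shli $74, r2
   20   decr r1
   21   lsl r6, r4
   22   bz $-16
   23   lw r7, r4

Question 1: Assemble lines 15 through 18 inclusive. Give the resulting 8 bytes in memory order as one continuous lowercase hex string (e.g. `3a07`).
15. shr fields op=0x1d:5|rd=6:3|rs=5:3|pad=0:5 → word eea0h → a0 ee
16. sbi fields op=0x8:5|rd=0:3|imm=130:8 → word 4082h → 82 40
17. shr fields op=0x1d:5|rd=3:3|rs=0:3|pad=0:5 → word eb00h → 00 eb
18. lw fields op=0xe:5|rd=4:3|rs=3:3|pad=0:5 → word 7460h → 60 74

a0ee824000eb6074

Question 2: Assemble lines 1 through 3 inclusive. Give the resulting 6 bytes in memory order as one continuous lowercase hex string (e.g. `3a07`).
8e5a0065a015

line 1 (shli): pack op=0xb:5|rd=2:3|imm=142:8 = 0x5a8e; little→ 8e 5a
line 2 (decr): pack op=0xc:5|rd=5:3|pad=0:8 = 0x6500; little→ 00 65
line 3 (cp): pack op=0x2:5|rd=5:3|rs=5:3|pad=0:5 = 0x15a0; little→ a0 15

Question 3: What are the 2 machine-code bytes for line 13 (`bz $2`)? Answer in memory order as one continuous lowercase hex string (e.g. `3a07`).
02a0

13. bz fields op=0x14:5|imm=2:11 → word a002h → 02 a0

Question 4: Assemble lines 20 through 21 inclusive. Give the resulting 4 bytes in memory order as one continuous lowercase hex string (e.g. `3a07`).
L20: decr op=0xc:5|rd=1:3|pad=0:8 ⇒ 0x6100 ⇒ little 00 61
L21: lsl op=0x15:5|rd=4:3|rs=6:3|pad=0:5 ⇒ 0xacc0 ⇒ little c0 ac

0061c0ac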